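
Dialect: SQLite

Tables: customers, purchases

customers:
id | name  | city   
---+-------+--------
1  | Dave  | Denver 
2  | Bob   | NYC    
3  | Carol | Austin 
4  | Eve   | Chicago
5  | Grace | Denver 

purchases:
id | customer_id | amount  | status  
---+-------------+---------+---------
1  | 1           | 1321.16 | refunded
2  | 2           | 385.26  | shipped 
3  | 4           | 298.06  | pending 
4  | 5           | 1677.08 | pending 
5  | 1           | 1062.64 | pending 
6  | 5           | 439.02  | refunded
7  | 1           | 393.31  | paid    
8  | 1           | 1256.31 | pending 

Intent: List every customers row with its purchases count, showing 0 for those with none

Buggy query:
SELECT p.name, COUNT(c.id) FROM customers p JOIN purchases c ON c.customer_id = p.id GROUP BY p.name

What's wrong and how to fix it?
Bug: An inner join excludes parents with zero children

Fix: Switch to LEFT JOIN to retain unmatched parent rows

Corrected query:
SELECT p.name, COUNT(c.id) FROM customers p LEFT JOIN purchases c ON c.customer_id = p.id GROUP BY p.name

Result:
name  | COUNT(c.id)
------+------------
Bob   | 1          
Carol | 0          
Dave  | 4          
Eve   | 1          
Grace | 2          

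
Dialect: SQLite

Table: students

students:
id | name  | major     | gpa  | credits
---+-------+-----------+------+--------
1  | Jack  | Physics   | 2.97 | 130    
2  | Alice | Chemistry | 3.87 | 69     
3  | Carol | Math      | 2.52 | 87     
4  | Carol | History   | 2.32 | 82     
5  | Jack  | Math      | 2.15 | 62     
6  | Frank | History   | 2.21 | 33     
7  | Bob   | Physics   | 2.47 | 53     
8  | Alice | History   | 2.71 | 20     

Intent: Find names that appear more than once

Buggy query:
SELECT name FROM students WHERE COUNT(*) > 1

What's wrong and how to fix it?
Bug: COUNT(*) is an aggregate and cannot be used in WHERE

Fix: GROUP BY name, then filter groups with HAVING COUNT(*) > 1

Corrected query:
SELECT name FROM students GROUP BY name HAVING COUNT(*) > 1

Result:
name 
-----
Alice
Carol
Jack 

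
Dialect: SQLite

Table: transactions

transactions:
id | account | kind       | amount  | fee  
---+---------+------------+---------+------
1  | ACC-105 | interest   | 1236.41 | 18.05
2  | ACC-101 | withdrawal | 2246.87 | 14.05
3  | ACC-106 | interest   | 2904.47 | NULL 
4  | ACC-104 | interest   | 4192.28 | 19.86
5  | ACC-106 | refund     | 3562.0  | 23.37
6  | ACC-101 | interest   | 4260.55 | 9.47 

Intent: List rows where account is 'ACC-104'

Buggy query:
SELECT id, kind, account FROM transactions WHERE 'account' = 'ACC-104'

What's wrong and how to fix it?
Bug: Single quotes denote string literals in SQL; the column name is being compared as a constant string

Fix: Reference the column as account without single quotes

Corrected query:
SELECT id, kind, account FROM transactions WHERE account = 'ACC-104'

Result:
id | kind     | account
---+----------+--------
4  | interest | ACC-104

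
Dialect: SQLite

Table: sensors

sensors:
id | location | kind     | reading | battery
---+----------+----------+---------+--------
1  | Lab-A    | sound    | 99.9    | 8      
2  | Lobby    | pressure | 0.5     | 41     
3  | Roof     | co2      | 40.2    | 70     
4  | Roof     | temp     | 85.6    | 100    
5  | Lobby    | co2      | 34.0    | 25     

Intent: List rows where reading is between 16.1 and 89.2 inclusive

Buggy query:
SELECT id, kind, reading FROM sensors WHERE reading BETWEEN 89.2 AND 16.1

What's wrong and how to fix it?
Bug: BETWEEN expects the lower bound first; with 89.2 AND 16.1 the range is empty

Fix: Swap the bounds so the smaller value comes first

Corrected query:
SELECT id, kind, reading FROM sensors WHERE reading BETWEEN 16.1 AND 89.2

Result:
id | kind | reading
---+------+--------
3  | co2  | 40.2   
4  | temp | 85.6   
5  | co2  | 34     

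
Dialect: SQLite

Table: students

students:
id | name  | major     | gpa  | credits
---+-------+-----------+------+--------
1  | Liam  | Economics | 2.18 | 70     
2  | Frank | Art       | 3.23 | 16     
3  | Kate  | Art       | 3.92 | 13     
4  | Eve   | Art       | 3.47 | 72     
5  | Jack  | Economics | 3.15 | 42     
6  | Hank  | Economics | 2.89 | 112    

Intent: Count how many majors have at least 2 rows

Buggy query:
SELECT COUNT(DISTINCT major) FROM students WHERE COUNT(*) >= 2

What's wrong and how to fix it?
Bug: WHERE filters individual rows, not groups, so a group-level COUNT is invalid there

Fix: Group first with HAVING COUNT(*) >= 2, then COUNT the resulting groups

Corrected query:
SELECT COUNT(*) FROM (SELECT major FROM students GROUP BY major HAVING COUNT(*) >= 2)

Result:
COUNT(*)
--------
2       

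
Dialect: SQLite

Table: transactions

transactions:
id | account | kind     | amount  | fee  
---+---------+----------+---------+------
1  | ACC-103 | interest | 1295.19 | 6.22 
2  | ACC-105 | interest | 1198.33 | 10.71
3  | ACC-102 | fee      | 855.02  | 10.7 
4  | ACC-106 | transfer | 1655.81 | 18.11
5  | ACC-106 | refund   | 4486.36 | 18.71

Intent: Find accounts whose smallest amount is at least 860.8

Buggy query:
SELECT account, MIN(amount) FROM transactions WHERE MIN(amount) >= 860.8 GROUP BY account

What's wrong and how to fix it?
Bug: MIN() in WHERE is a misuse of aggregate

Fix: Replace WHERE with HAVING after the GROUP BY

Corrected query:
SELECT account, MIN(amount) FROM transactions GROUP BY account HAVING MIN(amount) >= 860.8

Result:
account | MIN(amount)
--------+------------
ACC-103 | 1295.19    
ACC-105 | 1198.33    
ACC-106 | 1655.81    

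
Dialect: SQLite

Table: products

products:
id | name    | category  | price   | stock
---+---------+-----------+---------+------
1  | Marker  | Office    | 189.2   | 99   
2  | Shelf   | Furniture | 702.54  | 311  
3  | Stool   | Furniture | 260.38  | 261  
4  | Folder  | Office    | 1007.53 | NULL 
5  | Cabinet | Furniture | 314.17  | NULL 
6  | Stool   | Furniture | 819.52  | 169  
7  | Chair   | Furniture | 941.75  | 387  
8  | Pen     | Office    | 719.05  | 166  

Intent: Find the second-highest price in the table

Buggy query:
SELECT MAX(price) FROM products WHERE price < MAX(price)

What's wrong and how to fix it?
Bug: The inner MAX is an aggregate inside WHERE, which is not allowed

Fix: Put the inner MAX in a scalar subquery

Corrected query:
SELECT MAX(price) FROM products WHERE price < (SELECT MAX(price) FROM products)

Result:
MAX(price)
----------
941.75    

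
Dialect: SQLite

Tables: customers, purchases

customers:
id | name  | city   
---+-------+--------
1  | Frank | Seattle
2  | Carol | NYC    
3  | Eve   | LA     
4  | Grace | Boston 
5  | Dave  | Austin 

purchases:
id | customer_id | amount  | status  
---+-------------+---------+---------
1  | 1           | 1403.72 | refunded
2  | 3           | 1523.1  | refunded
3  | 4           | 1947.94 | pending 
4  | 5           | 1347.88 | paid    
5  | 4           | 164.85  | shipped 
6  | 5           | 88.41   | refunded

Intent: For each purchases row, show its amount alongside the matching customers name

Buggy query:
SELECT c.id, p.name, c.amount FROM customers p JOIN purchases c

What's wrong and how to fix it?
Bug: JOIN with no ON clause produces a cartesian product; every purchases row pairs with every customers row

Fix: Specify the join condition linking the foreign key to the parent id

Corrected query:
SELECT c.id, p.name, c.amount FROM customers p JOIN purchases c ON c.customer_id = p.id

Result:
id | name  | amount 
---+-------+--------
1  | Frank | 1403.72
2  | Eve   | 1523.1 
3  | Grace | 1947.94
4  | Dave  | 1347.88
5  | Grace | 164.85 
6  | Dave  | 88.41  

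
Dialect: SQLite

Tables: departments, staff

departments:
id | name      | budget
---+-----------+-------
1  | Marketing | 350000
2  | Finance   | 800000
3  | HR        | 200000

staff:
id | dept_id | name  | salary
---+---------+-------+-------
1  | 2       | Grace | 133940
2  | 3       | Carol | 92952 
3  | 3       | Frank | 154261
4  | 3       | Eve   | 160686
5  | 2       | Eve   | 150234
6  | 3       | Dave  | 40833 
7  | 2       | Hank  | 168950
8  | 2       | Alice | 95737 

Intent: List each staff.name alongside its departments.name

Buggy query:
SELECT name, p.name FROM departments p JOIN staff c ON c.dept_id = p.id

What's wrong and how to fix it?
Bug: Both tables have a 'name' column; the unqualified reference is ambiguous

Fix: Prefix ambiguous columns with the table alias

Corrected query:
SELECT c.name, p.name FROM departments p JOIN staff c ON c.dept_id = p.id

Result:
name  | name   
------+--------
Grace | Finance
Carol | HR     
Frank | HR     
Eve   | HR     
Eve   | Finance
Dave  | HR     
Hank  | Finance
Alice | Finance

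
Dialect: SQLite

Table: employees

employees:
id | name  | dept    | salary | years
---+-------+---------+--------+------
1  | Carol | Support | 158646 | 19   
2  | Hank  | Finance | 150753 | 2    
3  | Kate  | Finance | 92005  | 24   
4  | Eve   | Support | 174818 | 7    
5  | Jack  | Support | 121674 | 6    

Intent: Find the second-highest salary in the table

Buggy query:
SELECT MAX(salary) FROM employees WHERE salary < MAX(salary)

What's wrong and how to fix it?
Bug: MAX(salary) on the right of the comparison is an aggregate-in-WHERE error

Fix: Put the inner MAX in a scalar subquery

Corrected query:
SELECT MAX(salary) FROM employees WHERE salary < (SELECT MAX(salary) FROM employees)

Result:
MAX(salary)
-----------
158646     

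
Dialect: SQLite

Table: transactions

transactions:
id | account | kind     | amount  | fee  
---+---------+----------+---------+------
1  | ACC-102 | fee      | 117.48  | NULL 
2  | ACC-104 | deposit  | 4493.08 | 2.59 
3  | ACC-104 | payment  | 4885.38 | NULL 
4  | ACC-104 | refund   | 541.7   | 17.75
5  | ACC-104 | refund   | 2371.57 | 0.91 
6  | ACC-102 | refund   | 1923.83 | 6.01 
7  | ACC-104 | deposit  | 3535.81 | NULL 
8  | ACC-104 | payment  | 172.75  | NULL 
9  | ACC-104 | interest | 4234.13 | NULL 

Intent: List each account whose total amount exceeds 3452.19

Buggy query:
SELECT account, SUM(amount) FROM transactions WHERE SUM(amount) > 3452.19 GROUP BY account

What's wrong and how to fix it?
Bug: WHERE runs before GROUP BY, so aggregates aren't available there

Fix: Move the aggregate condition to a HAVING clause

Corrected query:
SELECT account, SUM(amount) FROM transactions GROUP BY account HAVING SUM(amount) > 3452.19

Result:
account | SUM(amount)
--------+------------
ACC-104 | 20234.42   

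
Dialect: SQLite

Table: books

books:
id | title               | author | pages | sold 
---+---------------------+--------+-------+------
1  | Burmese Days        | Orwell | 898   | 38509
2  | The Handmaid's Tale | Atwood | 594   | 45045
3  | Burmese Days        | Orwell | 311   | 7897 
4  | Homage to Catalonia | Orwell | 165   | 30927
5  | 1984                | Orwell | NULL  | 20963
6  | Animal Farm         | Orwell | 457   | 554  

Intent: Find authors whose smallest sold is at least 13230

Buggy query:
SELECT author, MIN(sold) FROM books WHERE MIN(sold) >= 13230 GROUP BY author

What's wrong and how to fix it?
Bug: MIN() in WHERE is a misuse of aggregate

Fix: Use HAVING for the per-group MIN condition

Corrected query:
SELECT author, MIN(sold) FROM books GROUP BY author HAVING MIN(sold) >= 13230

Result:
author | MIN(sold)
-------+----------
Atwood | 45045    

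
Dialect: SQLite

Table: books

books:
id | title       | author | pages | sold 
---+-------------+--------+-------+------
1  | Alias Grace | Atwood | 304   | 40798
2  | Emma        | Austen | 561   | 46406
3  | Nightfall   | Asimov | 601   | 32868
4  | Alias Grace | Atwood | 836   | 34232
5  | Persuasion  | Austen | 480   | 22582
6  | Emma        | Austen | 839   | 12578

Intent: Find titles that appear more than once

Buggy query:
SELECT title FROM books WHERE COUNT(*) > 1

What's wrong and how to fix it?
Bug: WHERE can't reference COUNT(*); aggregates are computed after WHERE

Fix: GROUP BY title, then filter groups with HAVING COUNT(*) > 1

Corrected query:
SELECT title FROM books GROUP BY title HAVING COUNT(*) > 1

Result:
title      
-----------
Alias Grace
Emma       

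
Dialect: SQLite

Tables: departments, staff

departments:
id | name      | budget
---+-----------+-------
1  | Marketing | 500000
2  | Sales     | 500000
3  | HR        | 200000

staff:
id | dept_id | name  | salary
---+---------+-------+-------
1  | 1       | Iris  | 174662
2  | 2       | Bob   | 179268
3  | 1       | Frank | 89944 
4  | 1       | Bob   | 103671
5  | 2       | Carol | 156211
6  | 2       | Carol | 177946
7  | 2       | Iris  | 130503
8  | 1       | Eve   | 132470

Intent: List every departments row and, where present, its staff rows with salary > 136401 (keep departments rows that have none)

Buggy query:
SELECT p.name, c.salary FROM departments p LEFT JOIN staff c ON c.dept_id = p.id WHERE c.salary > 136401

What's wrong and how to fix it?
Bug: A WHERE condition on the right-hand table after LEFT JOIN drops unmatched parents

Fix: Put 'c.salary > 136401' in the JOIN's ON clause instead of WHERE

Corrected query:
SELECT p.name, c.salary FROM departments p LEFT JOIN staff c ON c.dept_id = p.id AND c.salary > 136401

Result:
name      | salary
----------+-------
Marketing | 174662
Sales     | 156211
Sales     | 177946
Sales     | 179268
HR        | NULL  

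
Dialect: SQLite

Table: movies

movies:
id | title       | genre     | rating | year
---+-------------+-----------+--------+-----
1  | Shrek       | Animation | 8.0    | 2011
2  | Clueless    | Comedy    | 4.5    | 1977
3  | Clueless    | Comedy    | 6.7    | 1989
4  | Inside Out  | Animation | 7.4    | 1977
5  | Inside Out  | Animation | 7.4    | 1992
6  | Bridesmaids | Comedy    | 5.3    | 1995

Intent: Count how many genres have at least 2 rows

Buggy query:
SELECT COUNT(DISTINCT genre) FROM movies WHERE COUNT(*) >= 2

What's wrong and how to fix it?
Bug: COUNT(*) cannot appear in WHERE; the per-group count doesn't exist yet

Fix: Use a subquery that GROUPs and filters with HAVING, then count its rows

Corrected query:
SELECT COUNT(*) FROM (SELECT genre FROM movies GROUP BY genre HAVING COUNT(*) >= 2)

Result:
COUNT(*)
--------
2       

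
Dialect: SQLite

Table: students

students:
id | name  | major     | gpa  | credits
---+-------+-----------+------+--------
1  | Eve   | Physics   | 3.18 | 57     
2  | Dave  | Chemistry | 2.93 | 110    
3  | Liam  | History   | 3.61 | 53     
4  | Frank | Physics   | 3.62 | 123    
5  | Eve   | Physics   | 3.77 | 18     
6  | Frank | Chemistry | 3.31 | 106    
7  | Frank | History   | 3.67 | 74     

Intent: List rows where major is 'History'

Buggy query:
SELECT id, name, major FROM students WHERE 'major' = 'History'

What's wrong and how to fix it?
Bug: 'major' in single quotes is a string literal, not the column; the comparison is literal-vs-literal and never true

Fix: Remove the quotes around the column name (or use double quotes for an identifier)

Corrected query:
SELECT id, name, major FROM students WHERE major = 'History'

Result:
id | name  | major  
---+-------+--------
3  | Liam  | History
7  | Frank | History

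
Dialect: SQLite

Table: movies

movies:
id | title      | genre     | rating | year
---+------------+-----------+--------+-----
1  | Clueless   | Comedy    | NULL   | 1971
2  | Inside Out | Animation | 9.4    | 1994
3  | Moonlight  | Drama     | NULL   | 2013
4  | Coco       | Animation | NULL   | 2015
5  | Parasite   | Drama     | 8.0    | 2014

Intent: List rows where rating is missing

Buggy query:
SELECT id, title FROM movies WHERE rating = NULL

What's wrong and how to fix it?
Bug: Comparing to NULL with '=' never matches; NULL = NULL is unknown, not true

Fix: Use IS NULL to test for NULL

Corrected query:
SELECT id, title FROM movies WHERE rating IS NULL

Result:
id | title    
---+----------
1  | Clueless 
3  | Moonlight
4  | Coco     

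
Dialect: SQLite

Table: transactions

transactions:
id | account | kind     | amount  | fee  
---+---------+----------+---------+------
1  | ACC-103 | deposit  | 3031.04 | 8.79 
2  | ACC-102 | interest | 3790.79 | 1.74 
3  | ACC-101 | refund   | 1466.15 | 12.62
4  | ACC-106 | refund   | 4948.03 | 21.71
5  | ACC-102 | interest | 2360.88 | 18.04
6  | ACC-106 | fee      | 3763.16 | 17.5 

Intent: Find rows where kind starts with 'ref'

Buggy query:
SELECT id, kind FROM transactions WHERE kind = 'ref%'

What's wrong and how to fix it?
Bug: Wildcards only work with LIKE; '=' treats '%' as a literal character

Fix: Replace '=' with LIKE so 'ref%' is treated as a pattern

Corrected query:
SELECT id, kind FROM transactions WHERE kind LIKE 'ref%'

Result:
id | kind  
---+-------
3  | refund
4  | refund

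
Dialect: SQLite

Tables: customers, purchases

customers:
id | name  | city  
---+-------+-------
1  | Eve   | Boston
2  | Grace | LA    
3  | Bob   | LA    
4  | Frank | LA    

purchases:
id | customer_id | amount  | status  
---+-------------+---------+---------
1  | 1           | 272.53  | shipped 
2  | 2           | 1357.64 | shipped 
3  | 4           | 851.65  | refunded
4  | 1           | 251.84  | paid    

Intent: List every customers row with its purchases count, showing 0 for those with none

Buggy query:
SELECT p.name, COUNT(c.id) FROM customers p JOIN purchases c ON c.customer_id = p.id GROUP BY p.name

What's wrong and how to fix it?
Bug: INNER JOIN drops customers rows that have no matching purchases rows

Fix: Switch to LEFT JOIN to retain unmatched parent rows

Corrected query:
SELECT p.name, COUNT(c.id) FROM customers p LEFT JOIN purchases c ON c.customer_id = p.id GROUP BY p.name

Result:
name  | COUNT(c.id)
------+------------
Bob   | 0          
Eve   | 2          
Frank | 1          
Grace | 1          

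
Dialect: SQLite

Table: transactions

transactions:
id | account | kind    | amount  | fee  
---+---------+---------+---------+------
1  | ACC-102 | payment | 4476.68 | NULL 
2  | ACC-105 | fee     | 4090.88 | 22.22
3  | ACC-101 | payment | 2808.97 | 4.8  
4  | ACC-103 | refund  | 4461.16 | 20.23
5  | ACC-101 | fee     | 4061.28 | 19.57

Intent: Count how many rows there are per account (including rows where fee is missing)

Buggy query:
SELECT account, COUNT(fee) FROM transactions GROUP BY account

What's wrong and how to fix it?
Bug: COUNT(column) counts non-NULL values only; rows with NULL fee aren't counted

Fix: Use COUNT(*) to count all rows regardless of NULL

Corrected query:
SELECT account, COUNT(*) FROM transactions GROUP BY account

Result:
account | COUNT(*)
--------+---------
ACC-101 | 2       
ACC-102 | 1       
ACC-103 | 1       
ACC-105 | 1       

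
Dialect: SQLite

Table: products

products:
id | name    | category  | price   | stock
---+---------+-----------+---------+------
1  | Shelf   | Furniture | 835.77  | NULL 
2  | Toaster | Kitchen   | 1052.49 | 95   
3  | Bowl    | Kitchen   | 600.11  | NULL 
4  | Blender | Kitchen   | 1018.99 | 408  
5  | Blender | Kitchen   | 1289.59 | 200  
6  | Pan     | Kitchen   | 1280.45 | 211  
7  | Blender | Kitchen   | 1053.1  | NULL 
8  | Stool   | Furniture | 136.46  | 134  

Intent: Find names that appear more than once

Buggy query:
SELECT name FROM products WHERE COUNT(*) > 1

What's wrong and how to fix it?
Bug: COUNT(*) is an aggregate and cannot be used in WHERE

Fix: Group first, then use HAVING for the count condition

Corrected query:
SELECT name FROM products GROUP BY name HAVING COUNT(*) > 1

Result:
name   
-------
Blender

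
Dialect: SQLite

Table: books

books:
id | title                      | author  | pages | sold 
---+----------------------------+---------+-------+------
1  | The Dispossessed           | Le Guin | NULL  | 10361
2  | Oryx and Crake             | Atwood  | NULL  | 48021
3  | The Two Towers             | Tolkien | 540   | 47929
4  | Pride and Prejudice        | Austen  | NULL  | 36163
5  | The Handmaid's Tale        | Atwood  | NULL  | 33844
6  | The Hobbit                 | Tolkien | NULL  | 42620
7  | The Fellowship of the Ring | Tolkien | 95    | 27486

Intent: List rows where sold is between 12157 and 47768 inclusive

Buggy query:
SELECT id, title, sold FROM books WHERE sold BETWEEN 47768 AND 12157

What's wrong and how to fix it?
Bug: BETWEEN expects the lower bound first; with 47768 AND 12157 the range is empty

Fix: Swap the bounds so the smaller value comes first

Corrected query:
SELECT id, title, sold FROM books WHERE sold BETWEEN 12157 AND 47768

Result:
id | title                      | sold 
---+----------------------------+------
4  | Pride and Prejudice        | 36163
5  | The Handmaid's Tale        | 33844
6  | The Hobbit                 | 42620
7  | The Fellowship of the Ring | 27486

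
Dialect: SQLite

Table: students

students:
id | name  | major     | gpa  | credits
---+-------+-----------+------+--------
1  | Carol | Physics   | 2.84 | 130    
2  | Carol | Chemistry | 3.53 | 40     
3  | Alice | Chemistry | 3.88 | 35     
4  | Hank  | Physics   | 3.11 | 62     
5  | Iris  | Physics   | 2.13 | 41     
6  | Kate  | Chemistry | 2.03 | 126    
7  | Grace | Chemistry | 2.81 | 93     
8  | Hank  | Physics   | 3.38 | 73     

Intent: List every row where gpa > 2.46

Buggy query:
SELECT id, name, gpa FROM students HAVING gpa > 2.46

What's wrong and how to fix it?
Bug: HAVING filters the output of aggregation, but this query has no GROUP BY and no aggregate functions, so SQLite rejects it (HAVING clause on a non-aggregate query); the condition here is per row

Fix: Use WHERE for row-level filtering

Corrected query:
SELECT id, name, gpa FROM students WHERE gpa > 2.46

Result:
id | name  | gpa 
---+-------+-----
1  | Carol | 2.84
2  | Carol | 3.53
3  | Alice | 3.88
4  | Hank  | 3.11
7  | Grace | 2.81
8  | Hank  | 3.38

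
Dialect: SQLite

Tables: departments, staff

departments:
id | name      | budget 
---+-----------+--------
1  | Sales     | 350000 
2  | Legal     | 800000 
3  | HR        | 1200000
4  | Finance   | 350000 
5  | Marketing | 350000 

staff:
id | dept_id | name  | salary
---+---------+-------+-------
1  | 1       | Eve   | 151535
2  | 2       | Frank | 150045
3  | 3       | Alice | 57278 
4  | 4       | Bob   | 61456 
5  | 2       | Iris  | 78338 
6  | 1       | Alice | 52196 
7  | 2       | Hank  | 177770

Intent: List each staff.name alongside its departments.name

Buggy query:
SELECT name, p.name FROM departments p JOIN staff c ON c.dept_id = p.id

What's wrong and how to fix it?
Bug: 'name' exists in both joined tables, so the database can't tell which one is meant

Fix: Qualify the column with its table alias (c.name)

Corrected query:
SELECT c.name, p.name FROM departments p JOIN staff c ON c.dept_id = p.id

Result:
name  | name   
------+--------
Eve   | Sales  
Frank | Legal  
Alice | HR     
Bob   | Finance
Iris  | Legal  
Alice | Sales  
Hank  | Legal  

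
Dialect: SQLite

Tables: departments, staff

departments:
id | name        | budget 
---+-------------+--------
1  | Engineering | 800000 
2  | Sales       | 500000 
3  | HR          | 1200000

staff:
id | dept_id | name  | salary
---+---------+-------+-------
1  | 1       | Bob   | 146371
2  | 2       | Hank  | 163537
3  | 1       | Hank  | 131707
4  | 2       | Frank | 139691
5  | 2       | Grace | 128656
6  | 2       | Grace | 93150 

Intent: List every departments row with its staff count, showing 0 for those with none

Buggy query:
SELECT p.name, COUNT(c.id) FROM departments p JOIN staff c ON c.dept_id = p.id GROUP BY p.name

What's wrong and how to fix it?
Bug: INNER JOIN drops departments rows that have no matching staff rows

Fix: Use LEFT JOIN so parents without children still appear (COUNT(c.id) gives 0)

Corrected query:
SELECT p.name, COUNT(c.id) FROM departments p LEFT JOIN staff c ON c.dept_id = p.id GROUP BY p.name

Result:
name        | COUNT(c.id)
------------+------------
Engineering | 2          
HR          | 0          
Sales       | 4          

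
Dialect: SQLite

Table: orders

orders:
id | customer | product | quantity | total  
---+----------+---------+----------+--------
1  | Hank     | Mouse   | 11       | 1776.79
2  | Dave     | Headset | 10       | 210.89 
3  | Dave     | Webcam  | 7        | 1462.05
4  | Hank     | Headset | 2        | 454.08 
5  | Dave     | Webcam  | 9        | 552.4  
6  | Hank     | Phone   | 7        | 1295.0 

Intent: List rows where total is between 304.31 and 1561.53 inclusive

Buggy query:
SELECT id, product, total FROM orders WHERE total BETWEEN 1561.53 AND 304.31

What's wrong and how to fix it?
Bug: BETWEEN expects the lower bound first; with 1561.53 AND 304.31 the range is empty

Fix: Write BETWEEN 304.31 AND 1561.53

Corrected query:
SELECT id, product, total FROM orders WHERE total BETWEEN 304.31 AND 1561.53

Result:
id | product | total  
---+---------+--------
3  | Webcam  | 1462.05
4  | Headset | 454.08 
5  | Webcam  | 552.4  
6  | Phone   | 1295   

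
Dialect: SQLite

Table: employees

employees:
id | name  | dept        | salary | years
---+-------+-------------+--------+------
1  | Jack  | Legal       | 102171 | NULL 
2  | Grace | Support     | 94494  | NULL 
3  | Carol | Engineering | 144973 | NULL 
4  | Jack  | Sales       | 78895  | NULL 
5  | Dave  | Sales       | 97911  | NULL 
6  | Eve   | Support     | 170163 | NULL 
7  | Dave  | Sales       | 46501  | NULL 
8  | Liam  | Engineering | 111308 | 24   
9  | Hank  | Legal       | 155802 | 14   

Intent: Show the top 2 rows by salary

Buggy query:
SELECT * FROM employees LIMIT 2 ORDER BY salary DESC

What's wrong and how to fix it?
Bug: ORDER BY cannot follow LIMIT; LIMIT is the final clause

Fix: Swap the clauses: ORDER BY first, then LIMIT

Corrected query:
SELECT * FROM employees ORDER BY salary DESC LIMIT 2

Result:
id | name | dept    | salary | years
---+------+---------+--------+------
6  | Eve  | Support | 170163 | NULL 
9  | Hank | Legal   | 155802 | 14   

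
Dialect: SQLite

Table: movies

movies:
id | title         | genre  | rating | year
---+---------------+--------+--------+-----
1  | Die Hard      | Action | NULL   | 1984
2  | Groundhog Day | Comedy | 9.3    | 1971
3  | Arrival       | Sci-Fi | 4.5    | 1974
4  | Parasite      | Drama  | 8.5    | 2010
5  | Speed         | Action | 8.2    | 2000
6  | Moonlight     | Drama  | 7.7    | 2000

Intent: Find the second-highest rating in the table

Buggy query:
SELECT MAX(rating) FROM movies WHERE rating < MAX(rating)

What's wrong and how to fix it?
Bug: MAX(rating) on the right of the comparison is an aggregate-in-WHERE error

Fix: Put the inner MAX in a scalar subquery

Corrected query:
SELECT MAX(rating) FROM movies WHERE rating < (SELECT MAX(rating) FROM movies)

Result:
MAX(rating)
-----------
8.5        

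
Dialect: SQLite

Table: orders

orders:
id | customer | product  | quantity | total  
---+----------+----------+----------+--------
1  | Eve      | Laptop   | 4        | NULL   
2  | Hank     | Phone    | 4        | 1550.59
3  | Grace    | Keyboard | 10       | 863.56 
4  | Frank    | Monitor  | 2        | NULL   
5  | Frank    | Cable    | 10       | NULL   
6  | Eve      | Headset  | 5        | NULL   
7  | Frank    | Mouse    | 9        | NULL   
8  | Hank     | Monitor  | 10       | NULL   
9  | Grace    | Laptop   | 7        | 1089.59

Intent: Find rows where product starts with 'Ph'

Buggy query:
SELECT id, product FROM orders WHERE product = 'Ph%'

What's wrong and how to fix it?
Bug: Wildcards only work with LIKE; '=' treats '%' as a literal character

Fix: Use LIKE for wildcard pattern matching

Corrected query:
SELECT id, product FROM orders WHERE product LIKE 'Ph%'

Result:
id | product
---+--------
2  | Phone  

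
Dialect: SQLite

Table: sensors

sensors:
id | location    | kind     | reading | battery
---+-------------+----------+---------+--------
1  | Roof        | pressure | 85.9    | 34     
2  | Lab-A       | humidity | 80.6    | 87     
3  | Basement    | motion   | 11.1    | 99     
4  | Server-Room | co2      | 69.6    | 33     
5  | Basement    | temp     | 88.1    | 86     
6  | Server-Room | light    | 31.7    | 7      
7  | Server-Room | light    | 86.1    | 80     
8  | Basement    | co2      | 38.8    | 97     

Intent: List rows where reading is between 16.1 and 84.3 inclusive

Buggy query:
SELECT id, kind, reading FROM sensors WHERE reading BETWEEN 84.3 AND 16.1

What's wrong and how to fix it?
Bug: The bounds are reversed; BETWEEN a AND b requires a <= b to match anything

Fix: Write BETWEEN 16.1 AND 84.3

Corrected query:
SELECT id, kind, reading FROM sensors WHERE reading BETWEEN 16.1 AND 84.3

Result:
id | kind     | reading
---+----------+--------
2  | humidity | 80.6   
4  | co2      | 69.6   
6  | light    | 31.7   
8  | co2      | 38.8   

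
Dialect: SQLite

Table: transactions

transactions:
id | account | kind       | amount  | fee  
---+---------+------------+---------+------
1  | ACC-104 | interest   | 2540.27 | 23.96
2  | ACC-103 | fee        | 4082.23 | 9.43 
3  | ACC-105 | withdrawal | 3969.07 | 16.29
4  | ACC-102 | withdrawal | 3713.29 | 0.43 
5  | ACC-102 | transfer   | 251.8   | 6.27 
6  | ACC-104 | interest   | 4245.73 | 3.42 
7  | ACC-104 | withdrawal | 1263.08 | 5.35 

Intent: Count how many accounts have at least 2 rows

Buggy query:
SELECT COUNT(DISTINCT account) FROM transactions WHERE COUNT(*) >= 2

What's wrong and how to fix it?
Bug: WHERE filters individual rows, not groups, so a group-level COUNT is invalid there

Fix: Group first with HAVING COUNT(*) >= 2, then COUNT the resulting groups

Corrected query:
SELECT COUNT(*) FROM (SELECT account FROM transactions GROUP BY account HAVING COUNT(*) >= 2)

Result:
COUNT(*)
--------
2       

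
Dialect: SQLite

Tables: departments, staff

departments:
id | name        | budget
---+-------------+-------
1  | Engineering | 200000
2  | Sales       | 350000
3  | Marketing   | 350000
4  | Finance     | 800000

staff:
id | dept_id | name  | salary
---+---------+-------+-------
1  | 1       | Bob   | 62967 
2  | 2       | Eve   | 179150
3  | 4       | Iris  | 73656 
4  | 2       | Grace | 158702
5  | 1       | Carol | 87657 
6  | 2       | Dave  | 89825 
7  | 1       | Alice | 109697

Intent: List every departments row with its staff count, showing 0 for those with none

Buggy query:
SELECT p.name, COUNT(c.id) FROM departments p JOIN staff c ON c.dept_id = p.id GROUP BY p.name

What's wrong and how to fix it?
Bug: An inner join excludes parents with zero children

Fix: Use LEFT JOIN so parents without children still appear (COUNT(c.id) gives 0)

Corrected query:
SELECT p.name, COUNT(c.id) FROM departments p LEFT JOIN staff c ON c.dept_id = p.id GROUP BY p.name

Result:
name        | COUNT(c.id)
------------+------------
Engineering | 3          
Finance     | 1          
Marketing   | 0          
Sales       | 3          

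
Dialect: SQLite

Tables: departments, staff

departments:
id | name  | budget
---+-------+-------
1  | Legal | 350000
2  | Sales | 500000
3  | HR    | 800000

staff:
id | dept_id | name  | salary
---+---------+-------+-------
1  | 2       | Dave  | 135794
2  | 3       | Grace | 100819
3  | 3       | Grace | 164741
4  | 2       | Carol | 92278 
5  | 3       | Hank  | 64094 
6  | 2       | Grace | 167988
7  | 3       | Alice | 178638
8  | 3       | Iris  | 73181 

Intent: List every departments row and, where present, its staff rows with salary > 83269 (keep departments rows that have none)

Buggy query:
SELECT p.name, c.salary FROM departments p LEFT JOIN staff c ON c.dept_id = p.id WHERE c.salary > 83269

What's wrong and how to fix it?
Bug: A WHERE condition on the right-hand table after LEFT JOIN drops unmatched parents

Fix: Put 'c.salary > 83269' in the JOIN's ON clause instead of WHERE

Corrected query:
SELECT p.name, c.salary FROM departments p LEFT JOIN staff c ON c.dept_id = p.id AND c.salary > 83269

Result:
name  | salary
------+-------
Legal | NULL  
Sales | 92278 
Sales | 135794
Sales | 167988
HR    | 100819
HR    | 164741
HR    | 178638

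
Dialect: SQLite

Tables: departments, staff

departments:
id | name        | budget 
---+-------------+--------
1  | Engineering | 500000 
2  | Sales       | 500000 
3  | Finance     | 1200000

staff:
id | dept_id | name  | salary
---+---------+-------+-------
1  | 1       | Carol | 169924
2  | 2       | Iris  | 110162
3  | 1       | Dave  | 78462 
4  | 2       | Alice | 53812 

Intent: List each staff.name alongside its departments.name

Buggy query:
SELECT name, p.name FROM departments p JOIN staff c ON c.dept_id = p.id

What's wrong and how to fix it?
Bug: Both tables have a 'name' column; the unqualified reference is ambiguous

Fix: Qualify the column with its table alias (c.name)

Corrected query:
SELECT c.name, p.name FROM departments p JOIN staff c ON c.dept_id = p.id

Result:
name  | name       
------+------------
Carol | Engineering
Iris  | Sales      
Dave  | Engineering
Alice | Sales      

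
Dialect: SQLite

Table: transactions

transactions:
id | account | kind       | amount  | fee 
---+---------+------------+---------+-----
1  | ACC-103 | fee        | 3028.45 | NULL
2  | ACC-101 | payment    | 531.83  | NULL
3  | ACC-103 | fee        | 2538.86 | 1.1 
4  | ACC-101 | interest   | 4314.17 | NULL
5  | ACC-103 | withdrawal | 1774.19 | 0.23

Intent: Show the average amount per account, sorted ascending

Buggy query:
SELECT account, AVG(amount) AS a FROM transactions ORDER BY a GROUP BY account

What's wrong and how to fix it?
Bug: ORDER BY appears before GROUP BY; SQL clause order requires GROUP BY first

Fix: Reorder: SELECT … FROM … GROUP BY … ORDER BY …

Corrected query:
SELECT account, AVG(amount) AS a FROM transactions GROUP BY account ORDER BY a

Result:
account | a          
--------+------------
ACC-101 | 2423       
ACC-103 | 2447.166667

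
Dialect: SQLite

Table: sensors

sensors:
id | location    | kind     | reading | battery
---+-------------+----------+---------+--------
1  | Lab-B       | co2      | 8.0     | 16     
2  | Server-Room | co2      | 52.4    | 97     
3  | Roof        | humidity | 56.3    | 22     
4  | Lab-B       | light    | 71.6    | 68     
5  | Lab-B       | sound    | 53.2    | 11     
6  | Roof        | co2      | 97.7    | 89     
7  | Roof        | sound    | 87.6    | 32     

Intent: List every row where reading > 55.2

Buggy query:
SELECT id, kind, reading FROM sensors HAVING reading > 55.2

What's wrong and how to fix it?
Bug: HAVING filters the output of aggregation, but this query has no GROUP BY and no aggregate functions, so SQLite rejects it (HAVING clause on a non-aggregate query); the condition here is per row

Fix: Replace HAVING with WHERE since the condition applies to individual rows

Corrected query:
SELECT id, kind, reading FROM sensors WHERE reading > 55.2

Result:
id | kind     | reading
---+----------+--------
3  | humidity | 56.3   
4  | light    | 71.6   
6  | co2      | 97.7   
7  | sound    | 87.6   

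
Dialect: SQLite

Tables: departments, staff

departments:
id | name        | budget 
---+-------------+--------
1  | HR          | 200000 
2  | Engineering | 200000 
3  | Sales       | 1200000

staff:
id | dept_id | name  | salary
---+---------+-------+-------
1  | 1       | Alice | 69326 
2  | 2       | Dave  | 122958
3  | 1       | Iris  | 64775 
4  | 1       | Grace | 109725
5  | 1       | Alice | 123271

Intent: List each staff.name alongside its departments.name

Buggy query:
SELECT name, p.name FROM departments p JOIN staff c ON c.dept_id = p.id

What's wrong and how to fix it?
Bug: 'name' exists in both joined tables, so the database can't tell which one is meant

Fix: Qualify the column with its table alias (c.name)

Corrected query:
SELECT c.name, p.name FROM departments p JOIN staff c ON c.dept_id = p.id

Result:
name  | name       
------+------------
Alice | HR         
Dave  | Engineering
Iris  | HR         
Grace | HR         
Alice | HR         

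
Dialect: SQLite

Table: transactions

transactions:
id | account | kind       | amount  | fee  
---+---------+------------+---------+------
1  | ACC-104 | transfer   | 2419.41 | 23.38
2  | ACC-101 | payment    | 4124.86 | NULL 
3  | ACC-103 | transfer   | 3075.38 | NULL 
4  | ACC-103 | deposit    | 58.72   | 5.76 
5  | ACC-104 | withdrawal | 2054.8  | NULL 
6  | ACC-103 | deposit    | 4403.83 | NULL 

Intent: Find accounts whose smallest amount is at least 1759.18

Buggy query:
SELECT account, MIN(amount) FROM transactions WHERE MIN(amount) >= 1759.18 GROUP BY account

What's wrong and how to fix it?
Bug: Aggregates like MIN are computed per group after WHERE runs

Fix: Replace WHERE with HAVING after the GROUP BY

Corrected query:
SELECT account, MIN(amount) FROM transactions GROUP BY account HAVING MIN(amount) >= 1759.18

Result:
account | MIN(amount)
--------+------------
ACC-101 | 4124.86    
ACC-104 | 2054.8     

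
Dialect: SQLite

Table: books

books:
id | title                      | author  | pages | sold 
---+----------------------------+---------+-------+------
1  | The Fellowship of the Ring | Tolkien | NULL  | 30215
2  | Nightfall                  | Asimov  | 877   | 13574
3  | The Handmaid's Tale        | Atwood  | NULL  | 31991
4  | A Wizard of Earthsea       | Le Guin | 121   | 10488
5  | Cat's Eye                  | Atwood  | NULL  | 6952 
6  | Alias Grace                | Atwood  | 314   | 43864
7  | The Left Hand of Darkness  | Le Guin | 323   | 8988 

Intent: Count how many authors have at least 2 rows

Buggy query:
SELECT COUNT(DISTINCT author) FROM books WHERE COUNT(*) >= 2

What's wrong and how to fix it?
Bug: COUNT(*) cannot appear in WHERE; the per-group count doesn't exist yet

Fix: Group first with HAVING COUNT(*) >= 2, then COUNT the resulting groups

Corrected query:
SELECT COUNT(*) FROM (SELECT author FROM books GROUP BY author HAVING COUNT(*) >= 2)

Result:
COUNT(*)
--------
2       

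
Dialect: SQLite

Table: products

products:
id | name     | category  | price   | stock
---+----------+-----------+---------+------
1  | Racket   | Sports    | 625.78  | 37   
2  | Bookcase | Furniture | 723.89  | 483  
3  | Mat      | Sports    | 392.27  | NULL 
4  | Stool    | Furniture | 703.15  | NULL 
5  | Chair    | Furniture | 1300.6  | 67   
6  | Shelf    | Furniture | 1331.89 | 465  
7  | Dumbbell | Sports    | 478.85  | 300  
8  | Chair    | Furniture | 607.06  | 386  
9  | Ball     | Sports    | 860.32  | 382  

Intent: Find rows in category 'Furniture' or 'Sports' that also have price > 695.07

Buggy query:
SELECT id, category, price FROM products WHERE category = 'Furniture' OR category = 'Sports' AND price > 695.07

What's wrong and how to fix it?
Bug: Without parentheses, AND is evaluated before OR, so the price filter only applies to the 'Sports' branch

Fix: Group the OR with parentheses (or use IN), then AND the threshold

Corrected query:
SELECT id, category, price FROM products WHERE (category = 'Furniture' OR category = 'Sports') AND price > 695.07

Result:
id | category  | price  
---+-----------+--------
2  | Furniture | 723.89 
4  | Furniture | 703.15 
5  | Furniture | 1300.6 
6  | Furniture | 1331.89
9  | Sports    | 860.32 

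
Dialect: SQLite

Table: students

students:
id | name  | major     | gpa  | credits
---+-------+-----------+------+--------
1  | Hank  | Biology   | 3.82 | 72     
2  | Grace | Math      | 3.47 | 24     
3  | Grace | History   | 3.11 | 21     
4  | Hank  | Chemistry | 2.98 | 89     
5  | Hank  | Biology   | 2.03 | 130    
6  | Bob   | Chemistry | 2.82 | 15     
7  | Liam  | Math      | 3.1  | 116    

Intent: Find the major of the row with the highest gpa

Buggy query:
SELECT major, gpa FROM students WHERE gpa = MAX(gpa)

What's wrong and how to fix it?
Bug: WHERE is evaluated per row; an aggregate over the whole table isn't defined there

Fix: Wrap MAX in a scalar subquery so WHERE compares against a single value

Corrected query:
SELECT major, gpa FROM students WHERE gpa = (SELECT MAX(gpa) FROM students)

Result:
major   | gpa 
--------+-----
Biology | 3.82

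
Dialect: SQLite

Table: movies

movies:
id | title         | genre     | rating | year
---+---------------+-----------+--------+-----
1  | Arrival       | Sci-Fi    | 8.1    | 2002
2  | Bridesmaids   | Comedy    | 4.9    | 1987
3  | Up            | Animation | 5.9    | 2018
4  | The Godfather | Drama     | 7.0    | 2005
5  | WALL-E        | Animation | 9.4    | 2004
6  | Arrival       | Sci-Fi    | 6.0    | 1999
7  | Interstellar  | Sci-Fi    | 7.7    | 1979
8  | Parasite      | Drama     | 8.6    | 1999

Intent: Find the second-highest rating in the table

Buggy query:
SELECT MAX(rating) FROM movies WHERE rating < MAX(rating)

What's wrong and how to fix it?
Bug: MAX(rating) on the right of the comparison is an aggregate-in-WHERE error

Fix: Put the inner MAX in a scalar subquery

Corrected query:
SELECT MAX(rating) FROM movies WHERE rating < (SELECT MAX(rating) FROM movies)

Result:
MAX(rating)
-----------
8.6        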